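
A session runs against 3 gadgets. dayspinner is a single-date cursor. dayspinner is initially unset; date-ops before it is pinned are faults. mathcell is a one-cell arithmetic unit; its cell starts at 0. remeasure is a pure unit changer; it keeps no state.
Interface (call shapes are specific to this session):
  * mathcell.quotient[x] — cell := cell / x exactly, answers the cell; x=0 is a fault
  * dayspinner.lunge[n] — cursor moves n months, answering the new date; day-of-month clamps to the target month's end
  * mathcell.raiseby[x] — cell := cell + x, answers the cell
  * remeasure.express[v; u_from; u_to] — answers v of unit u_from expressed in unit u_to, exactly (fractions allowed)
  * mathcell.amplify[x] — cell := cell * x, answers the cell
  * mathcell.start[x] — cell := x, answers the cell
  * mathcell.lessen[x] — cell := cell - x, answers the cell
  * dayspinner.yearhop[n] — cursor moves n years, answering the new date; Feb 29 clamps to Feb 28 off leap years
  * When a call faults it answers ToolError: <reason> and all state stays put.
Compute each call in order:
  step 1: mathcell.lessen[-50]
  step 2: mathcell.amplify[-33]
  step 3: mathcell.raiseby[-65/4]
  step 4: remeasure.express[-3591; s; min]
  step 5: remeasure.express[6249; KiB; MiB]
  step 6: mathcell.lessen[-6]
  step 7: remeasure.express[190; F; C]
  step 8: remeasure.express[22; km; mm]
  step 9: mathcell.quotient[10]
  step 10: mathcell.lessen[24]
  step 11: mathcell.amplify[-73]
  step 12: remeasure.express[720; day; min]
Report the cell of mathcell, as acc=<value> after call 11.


Answer: acc=554873/40

Derivation:
~$ mathcell.lessen x=-50
:: 50
~$ mathcell.amplify x=-33
:: -1650
~$ mathcell.raiseby x=-65/4
:: -6665/4
~$ remeasure.express v=-3591 u_from=s u_to=min
:: -1197/20
~$ remeasure.express v=6249 u_from=KiB u_to=MiB
:: 6249/1024
~$ mathcell.lessen x=-6
:: -6641/4
~$ remeasure.express v=190 u_from=F u_to=C
:: 790/9
~$ remeasure.express v=22 u_from=km u_to=mm
:: 22000000
~$ mathcell.quotient x=10
:: -6641/40
~$ mathcell.lessen x=24
:: -7601/40
~$ mathcell.amplify x=-73
:: 554873/40
~$ remeasure.express v=720 u_from=day u_to=min
:: 1036800


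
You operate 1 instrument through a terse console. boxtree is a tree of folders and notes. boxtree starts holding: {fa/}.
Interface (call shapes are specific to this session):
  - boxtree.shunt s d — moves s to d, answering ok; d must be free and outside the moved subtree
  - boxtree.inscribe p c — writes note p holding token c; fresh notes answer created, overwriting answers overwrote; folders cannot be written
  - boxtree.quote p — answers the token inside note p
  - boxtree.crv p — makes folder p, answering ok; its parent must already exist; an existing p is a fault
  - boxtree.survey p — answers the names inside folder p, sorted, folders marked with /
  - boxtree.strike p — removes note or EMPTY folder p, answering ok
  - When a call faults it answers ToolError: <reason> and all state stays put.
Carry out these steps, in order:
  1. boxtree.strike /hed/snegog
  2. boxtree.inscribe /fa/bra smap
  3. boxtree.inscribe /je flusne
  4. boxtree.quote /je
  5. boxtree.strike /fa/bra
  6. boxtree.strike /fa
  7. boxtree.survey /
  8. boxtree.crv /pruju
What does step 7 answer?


Answer: [je]

Derivation:
Next I call boxtree.strike using p='/hed/snegog': ToolError: not found.
I run boxtree.inscribe using p='/fa/bra', c='smap', giving created.
Using boxtree.inscribe using p='/je', c='flusne', and observe created.
I run boxtree.quote using p='/je', and observe flusne.
I invoke boxtree.strike using p='/fa/bra', giving ok.
I use boxtree.strike using p='/fa', which returns ok.
I invoke boxtree.survey using p='/', and see [je].
Now I run boxtree.crv using p='/pruju', which returns ok.


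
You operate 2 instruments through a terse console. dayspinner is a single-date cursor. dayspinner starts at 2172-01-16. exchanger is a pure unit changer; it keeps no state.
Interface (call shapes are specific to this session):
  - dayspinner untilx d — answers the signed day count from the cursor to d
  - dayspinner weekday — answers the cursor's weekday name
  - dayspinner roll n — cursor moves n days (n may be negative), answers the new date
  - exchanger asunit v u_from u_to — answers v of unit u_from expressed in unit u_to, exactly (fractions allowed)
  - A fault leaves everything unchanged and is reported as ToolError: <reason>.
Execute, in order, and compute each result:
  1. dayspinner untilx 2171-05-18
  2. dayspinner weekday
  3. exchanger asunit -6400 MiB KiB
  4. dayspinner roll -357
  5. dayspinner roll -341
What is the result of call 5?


>>> dayspinner untilx d→2171-05-18
:: -243
>>> dayspinner weekday
:: Thursday
>>> exchanger asunit v→-6400 u_from→MiB u_to→KiB
:: -6553600
>>> dayspinner roll n→-357
:: 2171-01-24
>>> dayspinner roll n→-341
:: 2170-02-17

Answer: 2170-02-17


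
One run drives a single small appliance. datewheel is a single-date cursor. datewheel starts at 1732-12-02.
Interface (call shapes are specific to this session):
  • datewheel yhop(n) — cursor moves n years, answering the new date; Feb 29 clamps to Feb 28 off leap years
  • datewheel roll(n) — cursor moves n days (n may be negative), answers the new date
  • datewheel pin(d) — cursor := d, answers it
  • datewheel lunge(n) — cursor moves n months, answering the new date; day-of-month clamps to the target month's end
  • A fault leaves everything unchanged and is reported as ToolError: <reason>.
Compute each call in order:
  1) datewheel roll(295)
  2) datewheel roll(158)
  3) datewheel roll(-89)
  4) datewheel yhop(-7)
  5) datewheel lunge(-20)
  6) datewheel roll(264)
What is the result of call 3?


Answer: 1733-12-01

Derivation:
·→ datewheel roll(n: 295)
·← 1733-09-23
·→ datewheel roll(n: 158)
·← 1734-02-28
·→ datewheel roll(n: -89)
·← 1733-12-01
·→ datewheel yhop(n: -7)
·← 1726-12-01
·→ datewheel lunge(n: -20)
·← 1725-04-01
·→ datewheel roll(n: 264)
·← 1725-12-21


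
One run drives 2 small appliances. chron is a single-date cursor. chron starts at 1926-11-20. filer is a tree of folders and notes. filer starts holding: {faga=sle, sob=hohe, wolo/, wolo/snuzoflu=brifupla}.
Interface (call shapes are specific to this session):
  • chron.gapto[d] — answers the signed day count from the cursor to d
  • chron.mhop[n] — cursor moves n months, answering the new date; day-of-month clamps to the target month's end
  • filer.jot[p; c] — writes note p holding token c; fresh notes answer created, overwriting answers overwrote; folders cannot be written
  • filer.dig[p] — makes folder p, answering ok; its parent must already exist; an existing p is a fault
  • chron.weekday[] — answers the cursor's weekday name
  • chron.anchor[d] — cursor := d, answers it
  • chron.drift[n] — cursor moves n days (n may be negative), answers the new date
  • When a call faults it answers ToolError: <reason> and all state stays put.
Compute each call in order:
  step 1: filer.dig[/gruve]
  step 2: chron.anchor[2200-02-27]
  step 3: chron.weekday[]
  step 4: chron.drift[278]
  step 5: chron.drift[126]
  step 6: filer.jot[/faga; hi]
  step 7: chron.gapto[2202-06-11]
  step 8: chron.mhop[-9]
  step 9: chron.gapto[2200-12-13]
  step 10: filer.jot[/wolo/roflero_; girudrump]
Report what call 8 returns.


Answer: 2200-07-07

Derivation:
> filer.dig p: /gruve
:: ok
> chron.anchor d: 2200-02-27
:: 2200-02-27
> chron.weekday
:: Thursday
> chron.drift n: 278
:: 2200-12-02
> chron.drift n: 126
:: 2201-04-07
> filer.jot p: /faga c: hi
:: overwrote
> chron.gapto d: 2202-06-11
:: 430
> chron.mhop n: -9
:: 2200-07-07
> chron.gapto d: 2200-12-13
:: 159
> filer.jot p: /wolo/roflero_ c: girudrump
:: created


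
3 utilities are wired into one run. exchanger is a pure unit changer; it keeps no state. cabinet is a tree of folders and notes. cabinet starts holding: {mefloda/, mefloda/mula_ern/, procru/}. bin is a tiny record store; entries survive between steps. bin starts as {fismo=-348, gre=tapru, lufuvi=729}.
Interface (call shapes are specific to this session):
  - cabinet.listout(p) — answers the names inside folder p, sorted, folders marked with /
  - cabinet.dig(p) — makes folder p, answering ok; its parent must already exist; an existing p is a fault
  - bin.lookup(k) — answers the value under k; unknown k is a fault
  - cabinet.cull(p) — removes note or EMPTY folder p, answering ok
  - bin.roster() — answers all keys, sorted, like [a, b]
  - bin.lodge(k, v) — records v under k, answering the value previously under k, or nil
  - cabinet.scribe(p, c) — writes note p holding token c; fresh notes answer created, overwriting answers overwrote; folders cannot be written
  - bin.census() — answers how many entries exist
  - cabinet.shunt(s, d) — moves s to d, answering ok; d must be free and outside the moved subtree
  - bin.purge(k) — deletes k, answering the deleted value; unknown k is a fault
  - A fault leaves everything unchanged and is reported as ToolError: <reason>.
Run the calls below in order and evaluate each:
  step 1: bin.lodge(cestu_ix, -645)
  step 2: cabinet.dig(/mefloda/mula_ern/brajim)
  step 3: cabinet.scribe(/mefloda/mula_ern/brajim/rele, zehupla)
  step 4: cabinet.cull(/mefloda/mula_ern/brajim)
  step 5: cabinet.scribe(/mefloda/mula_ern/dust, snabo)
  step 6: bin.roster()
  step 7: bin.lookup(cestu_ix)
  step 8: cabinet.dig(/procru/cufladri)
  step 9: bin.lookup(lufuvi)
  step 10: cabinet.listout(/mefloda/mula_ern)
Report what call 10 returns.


Answer: [brajim/, dust]

Derivation:
→ lodge(k→cestu_ix, v→-645)
← nil
→ dig(p→/mefloda/mula_ern/brajim)
← ok
→ scribe(p→/mefloda/mula_ern/brajim/rele, c→zehupla)
← created
→ cull(p→/mefloda/mula_ern/brajim)
← ToolError: not empty
→ scribe(p→/mefloda/mula_ern/dust, c→snabo)
← created
→ roster()
← [cestu_ix, fismo, gre, lufuvi]
→ lookup(k→cestu_ix)
← -645
→ dig(p→/procru/cufladri)
← ok
→ lookup(k→lufuvi)
← 729
→ listout(p→/mefloda/mula_ern)
← [brajim/, dust]


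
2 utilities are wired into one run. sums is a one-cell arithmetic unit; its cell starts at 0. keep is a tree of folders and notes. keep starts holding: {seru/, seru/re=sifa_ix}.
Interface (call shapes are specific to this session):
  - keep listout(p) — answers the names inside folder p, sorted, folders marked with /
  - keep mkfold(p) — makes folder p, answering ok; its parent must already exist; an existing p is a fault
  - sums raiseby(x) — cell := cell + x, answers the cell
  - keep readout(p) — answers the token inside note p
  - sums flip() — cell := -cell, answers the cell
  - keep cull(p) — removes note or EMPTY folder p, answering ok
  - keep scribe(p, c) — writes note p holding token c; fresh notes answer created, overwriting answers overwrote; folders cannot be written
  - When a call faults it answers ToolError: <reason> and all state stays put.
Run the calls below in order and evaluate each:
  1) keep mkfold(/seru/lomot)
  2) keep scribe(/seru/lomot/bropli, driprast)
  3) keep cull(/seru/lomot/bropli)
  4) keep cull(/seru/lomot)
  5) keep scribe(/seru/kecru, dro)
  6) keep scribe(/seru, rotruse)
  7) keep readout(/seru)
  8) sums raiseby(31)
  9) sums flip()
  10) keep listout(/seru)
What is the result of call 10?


Answer: [kecru, re]

Derivation:
# 1. keep mkfold(p=/seru/lomot) == ok
# 2. keep scribe(p=/seru/lomot/bropli, c=driprast) == created
# 3. keep cull(p=/seru/lomot/bropli) == ok
# 4. keep cull(p=/seru/lomot) == ok
# 5. keep scribe(p=/seru/kecru, c=dro) == created
# 6. keep scribe(p=/seru, c=rotruse) == ToolError: is a directory
# 7. keep readout(p=/seru) == ToolError: is a directory
# 8. sums raiseby(x=31) == 31
# 9. sums flip() == -31
# 10. keep listout(p=/seru) == [kecru, re]


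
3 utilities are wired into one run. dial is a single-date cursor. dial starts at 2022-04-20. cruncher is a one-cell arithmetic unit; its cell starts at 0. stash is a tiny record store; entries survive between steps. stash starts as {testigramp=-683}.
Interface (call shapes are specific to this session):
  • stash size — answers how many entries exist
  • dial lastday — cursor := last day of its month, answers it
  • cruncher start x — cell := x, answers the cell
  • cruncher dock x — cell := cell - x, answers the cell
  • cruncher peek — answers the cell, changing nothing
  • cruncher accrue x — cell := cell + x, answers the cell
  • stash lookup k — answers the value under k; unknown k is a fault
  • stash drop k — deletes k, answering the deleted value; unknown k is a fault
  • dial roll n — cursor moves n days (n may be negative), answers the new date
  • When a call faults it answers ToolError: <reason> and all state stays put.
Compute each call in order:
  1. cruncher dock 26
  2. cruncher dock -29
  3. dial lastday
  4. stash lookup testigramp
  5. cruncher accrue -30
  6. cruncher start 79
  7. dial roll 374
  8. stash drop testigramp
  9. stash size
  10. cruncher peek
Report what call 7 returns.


! 1. cruncher dock(x: 26) ~> -26
! 2. cruncher dock(x: -29) ~> 3
! 3. dial lastday() ~> 2022-04-30
! 4. stash lookup(k: testigramp) ~> -683
! 5. cruncher accrue(x: -30) ~> -27
! 6. cruncher start(x: 79) ~> 79
! 7. dial roll(n: 374) ~> 2023-05-09
! 8. stash drop(k: testigramp) ~> -683
! 9. stash size() ~> 0
! 10. cruncher peek() ~> 79

Answer: 2023-05-09


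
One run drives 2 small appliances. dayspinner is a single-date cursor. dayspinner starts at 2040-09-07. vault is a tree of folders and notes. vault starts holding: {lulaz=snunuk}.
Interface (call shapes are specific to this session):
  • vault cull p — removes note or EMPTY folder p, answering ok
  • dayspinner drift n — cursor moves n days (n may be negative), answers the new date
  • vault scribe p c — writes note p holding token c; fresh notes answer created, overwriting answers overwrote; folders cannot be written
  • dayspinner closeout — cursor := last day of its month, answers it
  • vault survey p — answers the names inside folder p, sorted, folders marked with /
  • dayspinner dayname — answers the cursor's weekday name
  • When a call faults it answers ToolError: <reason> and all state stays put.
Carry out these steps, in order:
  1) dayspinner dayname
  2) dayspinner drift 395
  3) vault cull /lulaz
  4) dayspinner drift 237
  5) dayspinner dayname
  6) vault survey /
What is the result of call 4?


Answer: 2042-06-01

Derivation:
$ dayspinner dayname
:: Friday
$ dayspinner drift n→395
:: 2041-10-07
$ vault cull p→/lulaz
:: ok
$ dayspinner drift n→237
:: 2042-06-01
$ dayspinner dayname
:: Sunday
$ vault survey p→/
:: []


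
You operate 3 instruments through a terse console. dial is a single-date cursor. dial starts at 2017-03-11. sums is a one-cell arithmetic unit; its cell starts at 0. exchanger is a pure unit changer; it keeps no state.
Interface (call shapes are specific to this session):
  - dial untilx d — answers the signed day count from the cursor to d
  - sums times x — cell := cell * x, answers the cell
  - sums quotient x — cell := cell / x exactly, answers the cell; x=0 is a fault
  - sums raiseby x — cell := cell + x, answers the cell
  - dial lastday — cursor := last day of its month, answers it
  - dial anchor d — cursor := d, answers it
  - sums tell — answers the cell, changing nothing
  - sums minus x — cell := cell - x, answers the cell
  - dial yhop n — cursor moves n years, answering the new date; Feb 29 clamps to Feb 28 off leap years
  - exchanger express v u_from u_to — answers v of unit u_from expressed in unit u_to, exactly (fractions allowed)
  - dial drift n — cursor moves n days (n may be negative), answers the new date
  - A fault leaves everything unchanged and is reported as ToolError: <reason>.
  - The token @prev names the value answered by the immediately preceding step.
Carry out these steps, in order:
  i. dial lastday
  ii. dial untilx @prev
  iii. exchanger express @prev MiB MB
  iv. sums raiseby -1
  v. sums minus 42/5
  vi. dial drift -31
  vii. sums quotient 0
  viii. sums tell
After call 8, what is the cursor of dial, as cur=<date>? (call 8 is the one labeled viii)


Answer: cur=2017-02-28

Derivation:
> dial lastday
:: 2017-03-31
> dial untilx d='@prev'
:: 0
> exchanger express v='@prev' u_from='MiB' u_to='MB'
:: 0
> sums raiseby x='-1'
:: -1
> sums minus x='42/5'
:: -47/5
> dial drift n='-31'
:: 2017-02-28
> sums quotient x='0'
:: ToolError: division by zero
> sums tell
:: -47/5


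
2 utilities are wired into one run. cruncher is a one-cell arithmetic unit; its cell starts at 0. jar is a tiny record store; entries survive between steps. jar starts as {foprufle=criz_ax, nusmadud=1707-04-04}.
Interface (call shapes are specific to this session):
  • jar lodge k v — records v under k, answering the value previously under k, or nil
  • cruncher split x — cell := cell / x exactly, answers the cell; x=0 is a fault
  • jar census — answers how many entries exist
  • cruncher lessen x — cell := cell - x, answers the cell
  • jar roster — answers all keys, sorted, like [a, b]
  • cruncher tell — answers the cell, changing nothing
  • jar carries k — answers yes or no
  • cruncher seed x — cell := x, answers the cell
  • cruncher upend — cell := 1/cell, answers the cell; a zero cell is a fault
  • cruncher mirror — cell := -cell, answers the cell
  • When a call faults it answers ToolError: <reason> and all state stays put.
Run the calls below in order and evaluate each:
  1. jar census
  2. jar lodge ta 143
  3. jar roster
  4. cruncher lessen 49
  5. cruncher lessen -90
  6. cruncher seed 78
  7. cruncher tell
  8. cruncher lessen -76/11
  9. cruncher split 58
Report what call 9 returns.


Then jar census, giving 2.
I invoke jar lodge with k: ta, v: 143, which returns nil.
Now I run jar roster, — result: [foprufle, nusmadud, ta].
Then cruncher lessen with x: 49, and get -49.
I run cruncher lessen with x: -90, — result: 41.
I run cruncher seed with x: 78, yielding 78.
Invoking cruncher tell, which returns 78.
I use cruncher lessen with x: -76/11, → 934/11.
Using cruncher split with x: 58, giving 467/319.

Answer: 467/319


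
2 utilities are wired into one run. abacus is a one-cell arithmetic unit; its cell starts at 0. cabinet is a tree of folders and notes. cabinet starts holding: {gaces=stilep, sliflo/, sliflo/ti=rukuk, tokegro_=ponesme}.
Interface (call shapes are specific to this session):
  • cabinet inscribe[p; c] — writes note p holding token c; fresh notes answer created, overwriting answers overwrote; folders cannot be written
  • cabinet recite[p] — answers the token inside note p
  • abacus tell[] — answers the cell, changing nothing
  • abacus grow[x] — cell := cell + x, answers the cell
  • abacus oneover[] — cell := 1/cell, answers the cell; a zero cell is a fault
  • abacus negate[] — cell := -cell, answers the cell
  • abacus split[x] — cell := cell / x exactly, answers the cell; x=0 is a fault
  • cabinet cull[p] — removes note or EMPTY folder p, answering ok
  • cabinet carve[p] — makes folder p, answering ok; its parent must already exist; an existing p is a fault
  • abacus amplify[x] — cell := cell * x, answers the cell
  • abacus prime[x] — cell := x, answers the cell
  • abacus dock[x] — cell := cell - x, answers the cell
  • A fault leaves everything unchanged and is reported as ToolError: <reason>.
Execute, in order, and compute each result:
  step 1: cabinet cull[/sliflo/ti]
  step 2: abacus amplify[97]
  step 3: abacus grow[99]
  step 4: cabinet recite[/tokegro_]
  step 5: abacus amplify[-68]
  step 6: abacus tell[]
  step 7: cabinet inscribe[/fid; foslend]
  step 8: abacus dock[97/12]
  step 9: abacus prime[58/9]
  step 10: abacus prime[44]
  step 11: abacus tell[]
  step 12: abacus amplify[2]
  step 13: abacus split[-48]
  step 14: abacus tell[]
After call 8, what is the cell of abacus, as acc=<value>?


Answer: acc=-80881/12

Derivation:
! cabinet cull(p: /sliflo/ti) == ok
! abacus amplify(x: 97) == 0
! abacus grow(x: 99) == 99
! cabinet recite(p: /tokegro_) == ponesme
! abacus amplify(x: -68) == -6732
! abacus tell() == -6732
! cabinet inscribe(p: /fid, c: foslend) == created
! abacus dock(x: 97/12) == -80881/12
! abacus prime(x: 58/9) == 58/9
! abacus prime(x: 44) == 44
! abacus tell() == 44
! abacus amplify(x: 2) == 88
! abacus split(x: -48) == -11/6
! abacus tell() == -11/6


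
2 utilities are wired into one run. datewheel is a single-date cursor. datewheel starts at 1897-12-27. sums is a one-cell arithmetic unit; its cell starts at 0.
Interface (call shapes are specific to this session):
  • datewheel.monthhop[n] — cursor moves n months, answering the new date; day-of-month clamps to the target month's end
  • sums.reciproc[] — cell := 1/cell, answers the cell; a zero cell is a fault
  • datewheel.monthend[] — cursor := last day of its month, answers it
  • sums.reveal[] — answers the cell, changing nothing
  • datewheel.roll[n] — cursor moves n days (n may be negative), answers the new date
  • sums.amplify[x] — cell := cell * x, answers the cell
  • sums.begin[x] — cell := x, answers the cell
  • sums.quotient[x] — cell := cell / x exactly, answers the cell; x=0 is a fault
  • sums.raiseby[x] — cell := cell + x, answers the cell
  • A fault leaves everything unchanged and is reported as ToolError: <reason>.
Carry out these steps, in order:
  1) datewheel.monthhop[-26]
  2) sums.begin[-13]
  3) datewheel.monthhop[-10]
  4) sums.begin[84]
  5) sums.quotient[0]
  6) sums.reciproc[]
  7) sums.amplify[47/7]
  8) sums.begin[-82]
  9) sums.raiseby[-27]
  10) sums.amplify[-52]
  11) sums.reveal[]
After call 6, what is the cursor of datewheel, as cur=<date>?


Answer: cur=1894-12-27

Derivation:
-> monthhop(n=-26)
<- 1895-10-27
-> begin(x=-13)
<- -13
-> monthhop(n=-10)
<- 1894-12-27
-> begin(x=84)
<- 84
-> quotient(x=0)
<- ToolError: division by zero
-> reciproc()
<- 1/84
-> amplify(x=47/7)
<- 47/588
-> begin(x=-82)
<- -82
-> raiseby(x=-27)
<- -109
-> amplify(x=-52)
<- 5668
-> reveal()
<- 5668


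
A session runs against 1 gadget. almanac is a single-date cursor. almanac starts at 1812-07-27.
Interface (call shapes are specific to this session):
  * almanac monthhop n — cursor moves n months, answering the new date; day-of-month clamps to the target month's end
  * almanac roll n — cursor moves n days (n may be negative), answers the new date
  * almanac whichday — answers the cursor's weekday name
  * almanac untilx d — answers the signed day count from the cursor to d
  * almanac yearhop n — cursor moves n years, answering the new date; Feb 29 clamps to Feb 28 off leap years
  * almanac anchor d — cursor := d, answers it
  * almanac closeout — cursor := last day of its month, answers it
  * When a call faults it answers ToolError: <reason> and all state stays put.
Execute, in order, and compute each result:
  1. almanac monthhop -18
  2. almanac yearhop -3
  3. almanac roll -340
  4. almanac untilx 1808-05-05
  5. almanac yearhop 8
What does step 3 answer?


→ almanac monthhop(n=-18)
← 1811-01-27
→ almanac yearhop(n=-3)
← 1808-01-27
→ almanac roll(n=-340)
← 1807-02-21
→ almanac untilx(d=1808-05-05)
← 439
→ almanac yearhop(n=8)
← 1815-02-21

Answer: 1807-02-21


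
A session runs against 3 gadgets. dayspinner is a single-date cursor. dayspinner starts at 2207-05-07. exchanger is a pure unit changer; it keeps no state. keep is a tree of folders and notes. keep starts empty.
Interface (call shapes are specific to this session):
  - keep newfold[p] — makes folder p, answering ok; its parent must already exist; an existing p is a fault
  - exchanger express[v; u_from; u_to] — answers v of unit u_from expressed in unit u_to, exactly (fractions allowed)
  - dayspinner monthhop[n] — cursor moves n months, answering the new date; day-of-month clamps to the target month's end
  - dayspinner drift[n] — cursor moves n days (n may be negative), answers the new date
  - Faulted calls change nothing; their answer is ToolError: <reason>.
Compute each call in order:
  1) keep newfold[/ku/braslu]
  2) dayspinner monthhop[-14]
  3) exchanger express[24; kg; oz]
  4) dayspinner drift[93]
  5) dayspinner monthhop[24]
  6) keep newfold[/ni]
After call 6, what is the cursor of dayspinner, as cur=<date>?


Answer: cur=2208-06-08

Derivation:
~$ keep newfold p=/ku/braslu
= ToolError: no parent
~$ dayspinner monthhop n=-14
= 2206-03-07
~$ exchanger express v=24 u_from=kg u_to=oz
= 38400000000/45359237
~$ dayspinner drift n=93
= 2206-06-08
~$ dayspinner monthhop n=24
= 2208-06-08
~$ keep newfold p=/ni
= ok


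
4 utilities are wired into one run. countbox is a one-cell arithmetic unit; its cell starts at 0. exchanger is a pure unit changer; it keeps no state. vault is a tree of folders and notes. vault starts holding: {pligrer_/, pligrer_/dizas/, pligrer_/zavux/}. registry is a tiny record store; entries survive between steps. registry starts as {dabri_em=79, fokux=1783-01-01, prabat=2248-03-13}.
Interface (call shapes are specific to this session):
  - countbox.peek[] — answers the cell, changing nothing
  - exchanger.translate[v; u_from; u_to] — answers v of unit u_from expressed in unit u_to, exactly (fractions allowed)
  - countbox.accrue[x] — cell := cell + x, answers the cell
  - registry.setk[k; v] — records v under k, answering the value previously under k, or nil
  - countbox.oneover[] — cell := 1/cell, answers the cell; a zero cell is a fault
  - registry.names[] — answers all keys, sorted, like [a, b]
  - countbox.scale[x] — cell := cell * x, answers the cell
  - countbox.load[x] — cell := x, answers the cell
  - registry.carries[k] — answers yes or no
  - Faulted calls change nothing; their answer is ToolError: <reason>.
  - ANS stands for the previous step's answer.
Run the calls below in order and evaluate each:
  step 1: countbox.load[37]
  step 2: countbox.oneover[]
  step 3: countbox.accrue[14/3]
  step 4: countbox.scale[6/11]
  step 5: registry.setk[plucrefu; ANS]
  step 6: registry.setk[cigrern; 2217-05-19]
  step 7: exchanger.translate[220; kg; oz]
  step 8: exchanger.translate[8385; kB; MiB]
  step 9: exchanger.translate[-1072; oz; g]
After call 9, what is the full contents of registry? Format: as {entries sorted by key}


> countbox.load x='37'
[out] 37
> countbox.oneover
[out] 1/37
> countbox.accrue x='14/3'
[out] 521/111
> countbox.scale x='6/11'
[out] 1042/407
> registry.setk k='plucrefu' v='ANS'
[out] nil
> registry.setk k='cigrern' v='2217-05-19'
[out] nil
> exchanger.translate v='220' u_from='kg' u_to='oz'
[out] 32000000000/4123567
> exchanger.translate v='8385' u_from='kB' u_to='MiB'
[out] 1048125/131072
> exchanger.translate v='-1072' u_from='oz' u_to='g'
[out] -3039068879/100000

Answer: {cigrern=2217-05-19, dabri_em=79, fokux=1783-01-01, plucrefu=1042/407, prabat=2248-03-13}


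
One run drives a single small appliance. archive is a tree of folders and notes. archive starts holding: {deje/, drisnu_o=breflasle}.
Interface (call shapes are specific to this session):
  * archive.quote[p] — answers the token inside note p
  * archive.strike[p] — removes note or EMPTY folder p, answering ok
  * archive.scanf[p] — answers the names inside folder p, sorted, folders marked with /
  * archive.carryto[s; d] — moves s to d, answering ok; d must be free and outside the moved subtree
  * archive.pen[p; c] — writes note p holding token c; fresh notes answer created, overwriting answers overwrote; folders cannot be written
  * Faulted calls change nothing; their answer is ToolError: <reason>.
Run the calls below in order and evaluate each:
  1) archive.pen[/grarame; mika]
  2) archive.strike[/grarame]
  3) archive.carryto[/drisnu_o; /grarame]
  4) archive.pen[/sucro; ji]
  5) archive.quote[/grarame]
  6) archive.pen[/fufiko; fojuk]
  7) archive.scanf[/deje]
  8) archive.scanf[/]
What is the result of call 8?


Answer: [deje/, fufiko, grarame, sucro]

Derivation:
Step: archive.pen[p: /grarame; c: mika]
Result: created
Step: archive.strike[p: /grarame]
Result: ok
Step: archive.carryto[s: /drisnu_o; d: /grarame]
Result: ok
Step: archive.pen[p: /sucro; c: ji]
Result: created
Step: archive.quote[p: /grarame]
Result: breflasle
Step: archive.pen[p: /fufiko; c: fojuk]
Result: created
Step: archive.scanf[p: /deje]
Result: []
Step: archive.scanf[p: /]
Result: [deje/, fufiko, grarame, sucro]


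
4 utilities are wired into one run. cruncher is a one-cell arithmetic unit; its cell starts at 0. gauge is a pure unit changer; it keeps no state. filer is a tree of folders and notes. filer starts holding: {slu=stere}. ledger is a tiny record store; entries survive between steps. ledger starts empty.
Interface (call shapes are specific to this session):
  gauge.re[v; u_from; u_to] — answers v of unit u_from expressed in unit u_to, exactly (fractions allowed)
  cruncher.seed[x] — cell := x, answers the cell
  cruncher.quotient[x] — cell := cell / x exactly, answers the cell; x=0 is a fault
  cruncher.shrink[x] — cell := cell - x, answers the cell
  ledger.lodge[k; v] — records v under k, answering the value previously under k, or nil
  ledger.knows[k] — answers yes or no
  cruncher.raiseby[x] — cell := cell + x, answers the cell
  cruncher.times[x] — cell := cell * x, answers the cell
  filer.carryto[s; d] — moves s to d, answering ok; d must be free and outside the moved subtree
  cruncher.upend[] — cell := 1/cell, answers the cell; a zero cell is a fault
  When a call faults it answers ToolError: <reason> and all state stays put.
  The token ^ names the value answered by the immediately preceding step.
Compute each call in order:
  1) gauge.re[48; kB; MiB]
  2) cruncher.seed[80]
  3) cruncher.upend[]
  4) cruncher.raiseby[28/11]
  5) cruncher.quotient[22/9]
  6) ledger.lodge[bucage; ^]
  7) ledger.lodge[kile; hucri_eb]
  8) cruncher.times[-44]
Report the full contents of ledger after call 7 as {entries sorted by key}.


I call re on v=48, u_from=kB, u_to=MiB, and observe 375/8192.
I call seed on x=80, and get 80.
Now I run upend(), → 1/80.
Using raiseby on x=28/11, which returns 2251/880.
I run quotient on x=22/9, — result: 20259/19360.
Now I run lodge on k=bucage, v=^, and see nil.
Next I call lodge on k=kile, v=hucri_eb, and see nil.
I use times on x=-44, yielding -20259/440.

Answer: {bucage=20259/19360, kile=hucri_eb}


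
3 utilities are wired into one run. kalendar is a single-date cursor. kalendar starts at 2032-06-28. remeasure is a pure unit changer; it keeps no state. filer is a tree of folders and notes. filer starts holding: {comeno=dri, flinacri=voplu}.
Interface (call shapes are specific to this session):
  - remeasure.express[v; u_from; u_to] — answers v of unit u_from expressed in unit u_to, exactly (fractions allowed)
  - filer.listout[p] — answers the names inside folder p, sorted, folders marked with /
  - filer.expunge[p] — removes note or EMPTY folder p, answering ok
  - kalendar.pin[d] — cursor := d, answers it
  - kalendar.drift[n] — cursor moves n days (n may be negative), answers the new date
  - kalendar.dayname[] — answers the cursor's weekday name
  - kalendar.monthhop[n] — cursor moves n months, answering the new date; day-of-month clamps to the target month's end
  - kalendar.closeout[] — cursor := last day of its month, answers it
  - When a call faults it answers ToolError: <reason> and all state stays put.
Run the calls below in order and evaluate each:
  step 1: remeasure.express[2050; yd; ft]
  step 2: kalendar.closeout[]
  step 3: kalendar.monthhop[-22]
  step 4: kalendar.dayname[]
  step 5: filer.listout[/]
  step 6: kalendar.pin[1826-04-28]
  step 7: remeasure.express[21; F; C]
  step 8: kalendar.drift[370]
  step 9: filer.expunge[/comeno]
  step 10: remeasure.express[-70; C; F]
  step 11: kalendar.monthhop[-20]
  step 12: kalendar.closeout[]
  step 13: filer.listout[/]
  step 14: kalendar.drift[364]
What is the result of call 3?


Answer: 2030-08-30

Derivation:
# express(v→2050, u_from→yd, u_to→ft) == 6150
# closeout() == 2032-06-30
# monthhop(n→-22) == 2030-08-30
# dayname() == Friday
# listout(p→/) == [comeno, flinacri]
# pin(d→1826-04-28) == 1826-04-28
# express(v→21, u_from→F, u_to→C) == -55/9
# drift(n→370) == 1827-05-03
# expunge(p→/comeno) == ok
# express(v→-70, u_from→C, u_to→F) == -94
# monthhop(n→-20) == 1825-09-03
# closeout() == 1825-09-30
# listout(p→/) == [flinacri]
# drift(n→364) == 1826-09-29


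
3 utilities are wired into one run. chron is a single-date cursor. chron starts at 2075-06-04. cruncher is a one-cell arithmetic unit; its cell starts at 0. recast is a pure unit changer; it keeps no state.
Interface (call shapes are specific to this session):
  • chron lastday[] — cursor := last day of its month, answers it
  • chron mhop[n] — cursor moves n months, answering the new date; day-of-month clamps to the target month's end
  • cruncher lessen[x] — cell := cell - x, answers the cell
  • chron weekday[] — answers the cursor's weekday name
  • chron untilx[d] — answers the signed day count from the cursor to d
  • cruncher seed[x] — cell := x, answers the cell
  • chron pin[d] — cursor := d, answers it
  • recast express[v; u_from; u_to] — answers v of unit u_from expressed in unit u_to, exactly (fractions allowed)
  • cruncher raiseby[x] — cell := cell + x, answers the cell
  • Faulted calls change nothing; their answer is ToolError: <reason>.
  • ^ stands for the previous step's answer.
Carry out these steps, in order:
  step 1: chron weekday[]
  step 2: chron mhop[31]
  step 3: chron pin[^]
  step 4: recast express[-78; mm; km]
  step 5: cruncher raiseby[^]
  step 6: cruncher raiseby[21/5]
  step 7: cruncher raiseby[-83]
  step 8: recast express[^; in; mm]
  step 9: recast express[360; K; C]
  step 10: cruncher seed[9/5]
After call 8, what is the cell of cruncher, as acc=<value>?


// 1. chron weekday() ~> Tuesday
// 2. chron mhop(n=31) ~> 2078-01-04
// 3. chron pin(d=^) ~> 2078-01-04
// 4. recast express(v=-78, u_from=mm, u_to=km) ~> -39/500000
// 5. cruncher raiseby(x=^) ~> -39/500000
// 6. cruncher raiseby(x=21/5) ~> 2099961/500000
// 7. cruncher raiseby(x=-83) ~> -39400039/500000
// 8. recast express(v=^, u_from=in, u_to=mm) ~> -5003804953/2500000
// 9. recast express(v=360, u_from=K, u_to=C) ~> 1737/20
// 10. cruncher seed(x=9/5) ~> 9/5

Answer: acc=-39400039/500000


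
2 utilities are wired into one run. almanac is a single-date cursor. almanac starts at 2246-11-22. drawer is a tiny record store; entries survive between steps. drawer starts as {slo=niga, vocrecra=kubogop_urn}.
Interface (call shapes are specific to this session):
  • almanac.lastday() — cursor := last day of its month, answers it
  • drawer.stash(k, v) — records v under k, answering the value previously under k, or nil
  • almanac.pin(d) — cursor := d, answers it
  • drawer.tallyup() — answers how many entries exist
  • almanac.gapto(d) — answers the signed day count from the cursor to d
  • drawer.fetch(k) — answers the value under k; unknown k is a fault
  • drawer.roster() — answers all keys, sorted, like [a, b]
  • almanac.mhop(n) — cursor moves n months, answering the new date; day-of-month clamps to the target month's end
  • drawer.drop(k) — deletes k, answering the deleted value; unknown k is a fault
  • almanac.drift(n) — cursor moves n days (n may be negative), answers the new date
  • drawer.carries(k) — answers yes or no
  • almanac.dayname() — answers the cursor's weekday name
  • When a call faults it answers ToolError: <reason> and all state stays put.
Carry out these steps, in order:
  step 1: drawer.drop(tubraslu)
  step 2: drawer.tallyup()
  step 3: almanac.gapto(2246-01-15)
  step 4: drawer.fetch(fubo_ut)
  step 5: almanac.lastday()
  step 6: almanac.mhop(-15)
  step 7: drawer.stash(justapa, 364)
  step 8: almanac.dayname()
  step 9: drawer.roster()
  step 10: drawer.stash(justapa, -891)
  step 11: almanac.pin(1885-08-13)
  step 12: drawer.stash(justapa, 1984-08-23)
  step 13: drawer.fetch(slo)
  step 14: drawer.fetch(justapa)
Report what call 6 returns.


>>> drawer.drop k=tubraslu
= ToolError: no such key tubraslu
>>> drawer.tallyup
= 2
>>> almanac.gapto d=2246-01-15
= -311
>>> drawer.fetch k=fubo_ut
= ToolError: no such key fubo_ut
>>> almanac.lastday
= 2246-11-30
>>> almanac.mhop n=-15
= 2245-08-30
>>> drawer.stash k=justapa v=364
= nil
>>> almanac.dayname
= Saturday
>>> drawer.roster
= [justapa, slo, vocrecra]
>>> drawer.stash k=justapa v=-891
= 364
>>> almanac.pin d=1885-08-13
= 1885-08-13
>>> drawer.stash k=justapa v=1984-08-23
= -891
>>> drawer.fetch k=slo
= niga
>>> drawer.fetch k=justapa
= 1984-08-23

Answer: 2245-08-30


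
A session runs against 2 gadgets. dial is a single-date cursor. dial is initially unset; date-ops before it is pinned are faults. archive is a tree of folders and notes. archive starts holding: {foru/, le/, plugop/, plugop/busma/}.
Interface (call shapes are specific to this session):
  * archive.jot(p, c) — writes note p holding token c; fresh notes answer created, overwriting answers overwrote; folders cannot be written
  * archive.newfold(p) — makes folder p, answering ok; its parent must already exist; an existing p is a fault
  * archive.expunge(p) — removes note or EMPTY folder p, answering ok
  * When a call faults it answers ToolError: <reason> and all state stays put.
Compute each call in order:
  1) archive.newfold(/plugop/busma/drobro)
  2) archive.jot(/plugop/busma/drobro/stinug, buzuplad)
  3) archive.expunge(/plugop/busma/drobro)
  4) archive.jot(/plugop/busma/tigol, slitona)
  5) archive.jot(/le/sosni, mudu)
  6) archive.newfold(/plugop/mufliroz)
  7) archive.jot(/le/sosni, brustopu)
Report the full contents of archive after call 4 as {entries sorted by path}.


Answer: {foru/, le/, plugop/, plugop/busma/, plugop/busma/drobro/, plugop/busma/drobro/stinug=buzuplad, plugop/busma/tigol=slitona}

Derivation:
I call archive.newfold(p: /plugop/busma/drobro), yielding ok.
I run archive.jot(p: /plugop/busma/drobro/stinug, c: buzuplad), and get created.
Now I run archive.expunge(p: /plugop/busma/drobro), giving ToolError: not empty.
I invoke archive.jot(p: /plugop/busma/tigol, c: slitona), and get created.
Now I run archive.jot(p: /le/sosni, c: mudu), and get created.
I use archive.newfold(p: /plugop/mufliroz): ok.
Using archive.jot(p: /le/sosni, c: brustopu), → overwrote.


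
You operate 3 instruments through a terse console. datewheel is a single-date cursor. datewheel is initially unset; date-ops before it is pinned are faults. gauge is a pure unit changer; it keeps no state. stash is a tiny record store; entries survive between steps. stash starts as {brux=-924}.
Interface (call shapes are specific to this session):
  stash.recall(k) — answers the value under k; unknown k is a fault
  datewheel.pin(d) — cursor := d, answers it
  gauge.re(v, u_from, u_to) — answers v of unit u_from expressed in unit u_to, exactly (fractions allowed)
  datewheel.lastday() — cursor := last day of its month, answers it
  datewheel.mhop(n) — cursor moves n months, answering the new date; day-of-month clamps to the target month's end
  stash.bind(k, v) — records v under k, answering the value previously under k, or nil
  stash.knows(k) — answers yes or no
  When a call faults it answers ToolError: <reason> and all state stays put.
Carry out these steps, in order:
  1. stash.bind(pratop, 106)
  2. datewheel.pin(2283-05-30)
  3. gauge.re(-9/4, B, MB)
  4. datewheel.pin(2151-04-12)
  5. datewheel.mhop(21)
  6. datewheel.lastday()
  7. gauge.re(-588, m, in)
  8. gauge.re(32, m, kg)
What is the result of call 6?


Using bind passing k='pratop', v='106', → nil.
I run pin passing d='2283-05-30', and get 2283-05-30.
I call re passing v='-9/4', u_from='B', u_to='MB', yielding -9/4000000.
Using pin passing d='2151-04-12': 2151-04-12.
Now I run mhop passing n='21', giving 2153-01-12.
I invoke lastday(): 2153-01-31.
I invoke re passing v='-588', u_from='m', u_to='in', giving -2940000/127.
Using re passing v='32', u_from='m', u_to='kg', yielding ToolError: incompatible units.

Answer: 2153-01-31


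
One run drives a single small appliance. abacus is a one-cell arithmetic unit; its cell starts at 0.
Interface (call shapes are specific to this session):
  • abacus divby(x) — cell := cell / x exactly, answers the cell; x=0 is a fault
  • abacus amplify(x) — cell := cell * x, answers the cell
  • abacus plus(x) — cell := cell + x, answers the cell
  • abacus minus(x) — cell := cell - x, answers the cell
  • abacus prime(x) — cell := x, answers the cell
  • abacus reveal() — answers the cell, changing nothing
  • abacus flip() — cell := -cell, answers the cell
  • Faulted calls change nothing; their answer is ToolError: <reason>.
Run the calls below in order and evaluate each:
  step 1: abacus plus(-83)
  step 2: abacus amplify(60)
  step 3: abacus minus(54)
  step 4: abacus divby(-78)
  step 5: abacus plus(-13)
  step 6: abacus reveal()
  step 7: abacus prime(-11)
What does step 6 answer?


==> abacus plus(-83)
<== -83
==> abacus amplify(60)
<== -4980
==> abacus minus(54)
<== -5034
==> abacus divby(-78)
<== 839/13
==> abacus plus(-13)
<== 670/13
==> abacus reveal()
<== 670/13
==> abacus prime(-11)
<== -11

Answer: 670/13
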